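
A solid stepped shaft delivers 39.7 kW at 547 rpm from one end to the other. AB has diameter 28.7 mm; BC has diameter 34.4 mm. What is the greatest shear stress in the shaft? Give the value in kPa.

ω = 2π·547/60 = 57.28 rad/s, so T = P/ω = 39.7×10³ / 57.28 = 693.1 N·m.
Under the same torque, τ_max = 16T/(πd³) is largest where d is smallest — segment AB (d = 28.7 mm).
τ_max = 16·693.1/(π·(0.0287)³) = 1.493×10^8 Pa.

149000 kPa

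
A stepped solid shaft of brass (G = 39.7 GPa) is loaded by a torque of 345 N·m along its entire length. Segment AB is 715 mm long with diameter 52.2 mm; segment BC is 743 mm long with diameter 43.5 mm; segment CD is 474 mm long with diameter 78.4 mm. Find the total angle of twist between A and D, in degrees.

J_AB = π(0.0522)⁴/32 = 7.29×10^-7 m⁴; J_BC = π(0.0435)⁴/32 = 3.52×10^-7 m⁴; J_CD = π(0.0784)⁴/32 = 3.71×10^-6 m⁴.
θ = (T/G)·Σ L_i/J_i = (345.0/39.7×10⁹)·(0.715/7.29×10^-7 + 0.743/3.52×10^-7 + 0.474/3.71×10^-6) = 0.02800 rad.

1.60°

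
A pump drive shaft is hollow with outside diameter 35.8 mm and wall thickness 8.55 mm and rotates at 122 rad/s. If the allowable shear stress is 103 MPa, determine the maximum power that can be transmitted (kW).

105 kW

J = π(d_o⁴ − d_i⁴)/32 = π(0.0358⁴ − 0.0187⁴)/32 = 1.493×10^-7 m⁴.
T_max = τ_allow·J/r = 1.03×10^8 × 1.493×10^-7 / 0.0179 = 858.9 N·m.
ω = 122 rad/s, so P_max = T_max·ω = 1.048×10^5 W.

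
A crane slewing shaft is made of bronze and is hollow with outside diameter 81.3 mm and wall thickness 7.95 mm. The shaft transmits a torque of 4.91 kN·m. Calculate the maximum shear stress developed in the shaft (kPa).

80100 kPa

J = π(d_o⁴ − d_i⁴)/32 = π(0.0813⁴ − 0.0654⁴)/32 = 2.493×10^-6 m⁴.
τ_max = T·r/J = 4910 × 0.0406 / 2.493×10^-6 = 8.006×10^7 Pa.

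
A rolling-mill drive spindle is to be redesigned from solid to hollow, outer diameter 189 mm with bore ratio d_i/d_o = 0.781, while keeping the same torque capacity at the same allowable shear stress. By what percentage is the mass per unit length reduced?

46.8 %

Equal τ_max and T ⇒ the solid shaft needs d_s³ = d_o³(1−k⁴), so d_s = 189·(1−0.781⁴)^(1/3) = 161.8 mm.
Area ratio A_h/A_s = d_o²(1−k²)/d_s² = (1−k²)/(1−k⁴)^(2/3) = 0.5319.
Mass saving = 1 − 0.5319 = 46.8 %.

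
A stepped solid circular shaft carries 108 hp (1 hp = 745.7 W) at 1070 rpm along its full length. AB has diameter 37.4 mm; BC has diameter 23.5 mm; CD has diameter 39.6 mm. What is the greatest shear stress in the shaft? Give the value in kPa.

ω = 2π·1070/60 = 112.1 rad/s, so T = P/ω = 108×745.7 / 112.1 = 718.7 N·m.
Under the same torque, τ_max = 16T/(πd³) is largest where d is smallest — segment BC (d = 23.5 mm).
τ_max = 16·718.7/(π·(0.0235)³) = 2.821×10^8 Pa.

282000 kPa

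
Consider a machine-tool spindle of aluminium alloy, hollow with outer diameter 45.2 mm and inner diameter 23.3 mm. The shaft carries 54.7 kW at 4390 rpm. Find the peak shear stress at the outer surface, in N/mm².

7.06 N/mm²

ω = 2π·4390/60 = 459.7 rad/s, so T = P/ω = 54.7×10³ / 459.7 = 119.0 N·m.
J = π(d_o⁴ − d_i⁴)/32 = π(0.0452⁴ − 0.0233⁴)/32 = 3.808×10^-7 m⁴.
τ_max = T·r/J = 119.0 × 0.0226 / 3.808×10^-7 = 7.061×10^6 Pa.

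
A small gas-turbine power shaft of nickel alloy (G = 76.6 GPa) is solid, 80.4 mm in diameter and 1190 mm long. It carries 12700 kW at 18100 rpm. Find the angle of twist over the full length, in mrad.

ω = 2π·18100/60 = 1895 rad/s, so T = P/ω = 12700×10³ / 1895 = 6700 N·m.
J = πd⁴/32 = π(0.0804)⁴/32 = 4.102×10^-6 m⁴.
θ = T·L/(G·J) = 6700 × 1.19 / (76.6×10⁹ × 4.102×10^-6) = 0.02537 rad.

25.4 mrad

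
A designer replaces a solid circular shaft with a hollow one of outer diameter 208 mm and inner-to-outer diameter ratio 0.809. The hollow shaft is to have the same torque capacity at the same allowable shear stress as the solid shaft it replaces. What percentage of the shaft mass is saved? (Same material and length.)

49.8 %

Equal τ_max and T ⇒ the solid shaft needs d_s³ = d_o³(1−k⁴), so d_s = 208·(1−0.809⁴)^(1/3) = 172.6 mm.
Area ratio A_h/A_s = d_o²(1−k²)/d_s² = (1−k²)/(1−k⁴)^(2/3) = 0.5016.
Mass saving = 1 − 0.5016 = 49.8 %.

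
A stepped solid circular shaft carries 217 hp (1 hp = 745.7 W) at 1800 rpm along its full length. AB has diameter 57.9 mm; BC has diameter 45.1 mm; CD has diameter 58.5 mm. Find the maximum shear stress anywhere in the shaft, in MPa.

ω = 2π·1800/60 = 188.5 rad/s, so T = P/ω = 217×745.7 / 188.5 = 858.5 N·m.
Under the same torque, τ_max = 16T/(πd³) is largest where d is smallest — segment BC (d = 45.1 mm).
τ_max = 16·858.5/(π·(0.0451)³) = 4.766×10^7 Pa.

47.7 MPa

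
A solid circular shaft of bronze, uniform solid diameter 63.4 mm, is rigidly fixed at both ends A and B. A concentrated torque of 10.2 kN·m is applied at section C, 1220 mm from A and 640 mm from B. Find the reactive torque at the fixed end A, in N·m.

3510 N·m

With uniform GJ and both ends fixed, compatibility θ_AC = θ_CB gives T_A·a = T_B·b, together with T_A + T_B = T₀.
T_A = T₀·b/(a+b) = 10200·640/1860 = 3510 N·m; T_B = 6690 N·m.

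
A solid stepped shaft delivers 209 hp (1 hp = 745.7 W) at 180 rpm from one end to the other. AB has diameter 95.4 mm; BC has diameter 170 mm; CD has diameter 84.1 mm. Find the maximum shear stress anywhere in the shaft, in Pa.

ω = 2π·180/60 = 18.85 rad/s, so T = P/ω = 209×745.7 / 18.85 = 8268 N·m.
Under the same torque, τ_max = 16T/(πd³) is largest where d is smallest — segment CD (d = 84.1 mm).
τ_max = 16·8268/(π·(0.0841)³) = 7.079×10^7 Pa.

7.08e7 Pa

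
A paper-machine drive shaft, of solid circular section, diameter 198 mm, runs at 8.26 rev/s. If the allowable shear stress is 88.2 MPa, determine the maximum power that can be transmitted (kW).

J = πd⁴/32 = π(0.198)⁴/32 = 1.509×10^-4 m⁴.
T_max = τ_allow·J/r = 8.82×10^7 × 1.509×10^-4 / 0.0990 = 134400 N·m.
ω = 2π·8.26 = 51.90 rad/s, so P_max = T_max·ω = 6.977×10^6 W.

6980 kW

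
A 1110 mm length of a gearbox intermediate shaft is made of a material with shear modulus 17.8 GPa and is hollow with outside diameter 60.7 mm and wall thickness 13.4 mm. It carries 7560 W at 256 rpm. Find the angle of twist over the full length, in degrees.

0.837°

ω = 2π·256/60 = 26.81 rad/s, so T = P/ω = 7560 / 26.81 = 282.0 N·m.
J = π(d_o⁴ − d_i⁴)/32 = π(0.0607⁴ − 0.0339⁴)/32 = 1.203×10^-6 m⁴.
θ = T·L/(G·J) = 282.0 × 1.11 / (17.8×10⁹ × 1.203×10^-6) = 0.01462 rad.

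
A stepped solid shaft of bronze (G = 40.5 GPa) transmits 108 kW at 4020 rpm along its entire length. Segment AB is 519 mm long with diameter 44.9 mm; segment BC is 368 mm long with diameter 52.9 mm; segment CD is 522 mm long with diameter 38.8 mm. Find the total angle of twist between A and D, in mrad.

26.1 mrad

ω = 2π·4020/60 = 421.0 rad/s, so T = P/ω = 108×10³ / 421.0 = 256.5 N·m.
J_AB = π(0.0449)⁴/32 = 3.99×10^-7 m⁴; J_BC = π(0.0529)⁴/32 = 7.69×10^-7 m⁴; J_CD = π(0.0388)⁴/32 = 2.22×10^-7 m⁴.
θ = (T/G)·Σ L_i/J_i = (256.5/40.5×10⁹)·(0.519/3.99×10^-7 + 0.368/7.69×10^-7 + 0.522/2.22×10^-7) = 0.02613 rad.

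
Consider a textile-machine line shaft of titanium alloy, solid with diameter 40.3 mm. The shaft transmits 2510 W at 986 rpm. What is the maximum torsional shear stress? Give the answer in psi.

274 psi

ω = 2π·986/60 = 103.3 rad/s, so T = P/ω = 2510 / 103.3 = 24.31 N·m.
J = πd⁴/32 = π(0.0403)⁴/32 = 2.590×10^-7 m⁴.
τ_max = T·r/J = 24.31 × 0.0201 / 2.590×10^-7 = 1.892×10^6 Pa.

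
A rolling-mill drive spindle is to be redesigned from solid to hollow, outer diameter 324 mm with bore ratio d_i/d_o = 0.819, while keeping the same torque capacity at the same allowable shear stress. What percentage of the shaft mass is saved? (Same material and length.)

Equal τ_max and T ⇒ the solid shaft needs d_s³ = d_o³(1−k⁴), so d_s = 324·(1−0.819⁴)^(1/3) = 265.5 mm.
Area ratio A_h/A_s = d_o²(1−k²)/d_s² = (1−k²)/(1−k⁴)^(2/3) = 0.4904.
Mass saving = 1 − 0.4904 = 51.0 %.

51.0 %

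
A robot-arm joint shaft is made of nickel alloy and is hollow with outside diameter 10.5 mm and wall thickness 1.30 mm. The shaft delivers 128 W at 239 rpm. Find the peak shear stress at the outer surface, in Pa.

3.31e7 Pa

ω = 2π·239/60 = 25.03 rad/s, so T = P/ω = 128 / 25.03 = 5.114 N·m.
J = π(d_o⁴ − d_i⁴)/32 = π(0.0105⁴ − 0.00790⁴)/32 = 8.109×10^-10 m⁴.
τ_max = T·r/J = 5.114 × 0.00525 / 8.109×10^-10 = 3.311×10^7 Pa.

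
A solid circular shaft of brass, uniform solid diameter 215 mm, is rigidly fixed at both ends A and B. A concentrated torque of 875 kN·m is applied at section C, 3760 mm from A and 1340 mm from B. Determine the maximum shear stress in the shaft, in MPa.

331 MPa

With uniform GJ and both ends fixed, compatibility θ_AC = θ_CB gives T_A·a = T_B·b, together with T_A + T_B = T₀.
T_A = T₀·b/(a+b) = 875000·1340/5100 = 229900 N·m; T_B = 645100 N·m.
τ in each portion: τ_AC = 1.18×10^8 Pa, τ_CB = 3.31×10^8 Pa; maximum is in CB.
τ_max = T_CB·r/J = 645100·0.107/2.10×10^-4 = 3.306×10^8 Pa.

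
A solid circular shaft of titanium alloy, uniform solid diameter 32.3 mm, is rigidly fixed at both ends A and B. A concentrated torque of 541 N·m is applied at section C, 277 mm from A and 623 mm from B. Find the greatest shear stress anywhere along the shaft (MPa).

56.6 MPa

With uniform GJ and both ends fixed, compatibility θ_AC = θ_CB gives T_A·a = T_B·b, together with T_A + T_B = T₀.
T_A = T₀·b/(a+b) = 541.0·623/900.0 = 374.5 N·m; T_B = 166.5 N·m.
τ in each portion: τ_AC = 5.66×10^7 Pa, τ_CB = 2.52×10^7 Pa; maximum is in AC.
τ_max = T_AC·r/J = 374.5·0.0161/1.07×10^-7 = 5.660×10^7 Pa.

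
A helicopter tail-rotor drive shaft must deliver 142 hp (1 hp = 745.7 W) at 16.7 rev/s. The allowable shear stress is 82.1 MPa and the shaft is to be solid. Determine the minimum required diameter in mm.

39.7 mm

ω = 2π·16.7 = 104.9 rad/s, so T = P/ω = 142×745.7 / 104.9 = 1009 N·m.
For a solid shaft τ_max = 16T/(πd³), so d = (16T/(π τ_allow))^(1/3) = (16·1009/(π·8.21×10^7))^(1/3) = 0.03971 m.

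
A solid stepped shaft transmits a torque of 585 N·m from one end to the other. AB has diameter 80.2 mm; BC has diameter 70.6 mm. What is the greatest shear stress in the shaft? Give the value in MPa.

8.47 MPa

Under the same torque, τ_max = 16T/(πd³) is largest where d is smallest — segment BC (d = 70.6 mm).
τ_max = 16·585.0/(π·(0.0706)³) = 8.467×10^6 Pa.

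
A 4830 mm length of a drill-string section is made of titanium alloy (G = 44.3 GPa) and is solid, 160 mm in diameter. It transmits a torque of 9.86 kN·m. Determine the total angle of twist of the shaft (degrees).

J = πd⁴/32 = π(0.160)⁴/32 = 6.434×10^-5 m⁴.
θ = T·L/(G·J) = 9860 × 4.83 / (44.3×10⁹ × 6.434×10^-5) = 0.01671 rad.

0.957°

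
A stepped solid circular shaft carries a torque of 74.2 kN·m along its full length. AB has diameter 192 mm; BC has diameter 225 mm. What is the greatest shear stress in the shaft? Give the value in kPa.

Under the same torque, τ_max = 16T/(πd³) is largest where d is smallest — segment AB (d = 192 mm).
τ_max = 16·74200/(π·(0.192)³) = 5.339×10^7 Pa.

53400 kPa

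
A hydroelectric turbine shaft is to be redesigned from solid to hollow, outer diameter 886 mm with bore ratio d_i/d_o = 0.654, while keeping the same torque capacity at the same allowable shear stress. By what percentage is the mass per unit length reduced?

34.5 %

Equal τ_max and T ⇒ the solid shaft needs d_s³ = d_o³(1−k⁴), so d_s = 886·(1−0.654⁴)^(1/3) = 828.3 mm.
Area ratio A_h/A_s = d_o²(1−k²)/d_s² = (1−k²)/(1−k⁴)^(2/3) = 0.6548.
Mass saving = 1 − 0.6548 = 34.5 %.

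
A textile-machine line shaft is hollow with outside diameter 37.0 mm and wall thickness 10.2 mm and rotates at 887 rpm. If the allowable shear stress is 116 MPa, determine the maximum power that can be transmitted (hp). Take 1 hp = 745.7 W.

138 hp

J = π(d_o⁴ − d_i⁴)/32 = π(0.0370⁴ − 0.0166⁴)/32 = 1.765×10^-7 m⁴.
T_max = τ_allow·J/r = 1.16×10^8 × 1.765×10^-7 / 0.0185 = 1107 N·m.
ω = 2π·887/60 = 92.89 rad/s, so P_max = T_max·ω = 1.028×10^5 W.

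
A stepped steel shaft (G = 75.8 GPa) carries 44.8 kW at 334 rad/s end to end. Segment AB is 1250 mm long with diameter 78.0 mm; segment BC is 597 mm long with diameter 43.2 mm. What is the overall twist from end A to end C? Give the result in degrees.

ω = 334 rad/s, so T = P/ω = 44.8×10³ / 334.0 = 134.1 N·m.
J_AB = π(0.0780)⁴/32 = 3.63×10^-6 m⁴; J_BC = π(0.0432)⁴/32 = 3.42×10^-7 m⁴.
θ = (T/G)·Σ L_i/J_i = (134.1/75.8×10⁹)·(1.25/3.63×10^-6 + 0.597/3.42×10^-7) = 3.698×10^-3 rad.

0.212°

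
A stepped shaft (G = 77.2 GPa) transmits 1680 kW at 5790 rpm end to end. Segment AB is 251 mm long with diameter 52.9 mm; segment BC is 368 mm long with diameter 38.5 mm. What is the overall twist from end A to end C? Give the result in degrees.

ω = 2π·5790/60 = 606.3 rad/s, so T = P/ω = 1680×10³ / 606.3 = 2771 N·m.
J_AB = π(0.0529)⁴/32 = 7.69×10^-7 m⁴; J_BC = π(0.0385)⁴/32 = 2.16×10^-7 m⁴.
θ = (T/G)·Σ L_i/J_i = (2771/77.2×10⁹)·(0.251/7.69×10^-7 + 0.368/2.16×10^-7) = 0.07295 rad.

4.18°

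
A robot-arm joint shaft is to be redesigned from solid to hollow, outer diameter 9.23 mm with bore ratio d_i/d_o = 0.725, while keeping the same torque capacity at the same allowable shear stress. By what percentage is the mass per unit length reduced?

41.2 %

Equal τ_max and T ⇒ the solid shaft needs d_s³ = d_o³(1−k⁴), so d_s = 9.23·(1−0.725⁴)^(1/3) = 8.287 mm.
Area ratio A_h/A_s = d_o²(1−k²)/d_s² = (1−k²)/(1−k⁴)^(2/3) = 0.5885.
Mass saving = 1 − 0.5885 = 41.2 %.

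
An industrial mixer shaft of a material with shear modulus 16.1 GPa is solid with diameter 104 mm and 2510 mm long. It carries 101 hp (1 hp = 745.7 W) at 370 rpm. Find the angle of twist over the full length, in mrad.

ω = 2π·370/60 = 38.75 rad/s, so T = P/ω = 101×745.7 / 38.75 = 1944 N·m.
J = πd⁴/32 = π(0.104)⁴/32 = 1.149×10^-5 m⁴.
θ = T·L/(G·J) = 1944 × 2.51 / (16.1×10⁹ × 1.149×10^-5) = 0.02639 rad.

26.4 mrad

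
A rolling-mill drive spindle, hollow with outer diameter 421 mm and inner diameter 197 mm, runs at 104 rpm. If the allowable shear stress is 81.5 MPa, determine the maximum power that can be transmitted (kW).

J = π(d_o⁴ − d_i⁴)/32 = π(0.421⁴ − 0.197⁴)/32 = 2.936×10^-3 m⁴.
T_max = τ_allow·J/r = 8.15×10^7 × 2.936×10^-3 / 0.210 = 1.137e6 N·m.
ω = 2π·104/60 = 10.89 rad/s, so P_max = T_max·ω = 1.238×10^7 W.

12400 kW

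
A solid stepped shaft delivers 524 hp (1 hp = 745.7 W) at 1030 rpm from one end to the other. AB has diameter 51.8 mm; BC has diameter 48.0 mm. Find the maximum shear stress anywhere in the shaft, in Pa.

1.67e8 Pa

ω = 2π·1030/60 = 107.9 rad/s, so T = P/ω = 524×745.7 / 107.9 = 3623 N·m.
Under the same torque, τ_max = 16T/(πd³) is largest where d is smallest — segment BC (d = 48.0 mm).
τ_max = 16·3623/(π·(0.0480)³) = 1.668×10^8 Pa.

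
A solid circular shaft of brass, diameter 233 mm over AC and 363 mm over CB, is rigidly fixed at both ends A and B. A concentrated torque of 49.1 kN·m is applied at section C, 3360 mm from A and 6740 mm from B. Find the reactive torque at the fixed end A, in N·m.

12500 N·m

Compatibility: T_A·a/J_AC = T_B·b/J_CB with T_A + T_B = T₀.
J_AC = 2.89×10^-4 m⁴, J_CB = 1.70×10^-3 m⁴, so T_A = T₀·(J_AC/a)/((J_AC/a)+(J_CB/b)) = 12470 N·m, T_B = 36630 N·m.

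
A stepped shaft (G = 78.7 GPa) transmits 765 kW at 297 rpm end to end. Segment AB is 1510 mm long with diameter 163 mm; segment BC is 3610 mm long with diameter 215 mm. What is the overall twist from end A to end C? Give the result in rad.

0.0122 rad

ω = 2π·297/60 = 31.10 rad/s, so T = P/ω = 765×10³ / 31.10 = 24600 N·m.
J_AB = π(0.163)⁴/32 = 6.93×10^-5 m⁴; J_BC = π(0.215)⁴/32 = 2.10×10^-4 m⁴.
θ = (T/G)·Σ L_i/J_i = (24600/78.7×10⁹)·(1.51/6.93×10^-5 + 3.61/2.10×10^-4) = 0.01219 rad.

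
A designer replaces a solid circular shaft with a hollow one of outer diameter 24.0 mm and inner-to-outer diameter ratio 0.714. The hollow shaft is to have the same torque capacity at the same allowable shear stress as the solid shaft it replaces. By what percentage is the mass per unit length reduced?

40.1 %

Equal τ_max and T ⇒ the solid shaft needs d_s³ = d_o³(1−k⁴), so d_s = 24.0·(1−0.714⁴)^(1/3) = 21.71 mm.
Area ratio A_h/A_s = d_o²(1−k²)/d_s² = (1−k²)/(1−k⁴)^(2/3) = 0.5991.
Mass saving = 1 − 0.5991 = 40.1 %.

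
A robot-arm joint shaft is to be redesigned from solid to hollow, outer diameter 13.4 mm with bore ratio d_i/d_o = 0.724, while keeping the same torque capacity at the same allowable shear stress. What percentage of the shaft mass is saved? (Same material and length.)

Equal τ_max and T ⇒ the solid shaft needs d_s³ = d_o³(1−k⁴), so d_s = 13.4·(1−0.724⁴)^(1/3) = 12.04 mm.
Area ratio A_h/A_s = d_o²(1−k²)/d_s² = (1−k²)/(1−k⁴)^(2/3) = 0.5895.
Mass saving = 1 − 0.5895 = 41.1 %.

41.1 %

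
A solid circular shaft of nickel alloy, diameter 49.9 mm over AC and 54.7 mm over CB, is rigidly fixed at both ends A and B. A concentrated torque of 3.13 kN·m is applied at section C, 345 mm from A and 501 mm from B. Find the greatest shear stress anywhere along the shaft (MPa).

Compatibility: T_A·a/J_AC = T_B·b/J_CB with T_A + T_B = T₀.
J_AC = 6.09×10^-7 m⁴, J_CB = 8.79×10^-7 m⁴, so T_A = T₀·(J_AC/a)/((J_AC/a)+(J_CB/b)) = 1569 N·m, T_B = 1561 N·m.
τ in each portion: τ_AC = 6.43×10^7 Pa, τ_CB = 4.86×10^7 Pa; maximum is in AC.
τ_max = T_AC·r/J = 1569·0.0249/6.09×10^-7 = 6.433×10^7 Pa.

64.3 MPa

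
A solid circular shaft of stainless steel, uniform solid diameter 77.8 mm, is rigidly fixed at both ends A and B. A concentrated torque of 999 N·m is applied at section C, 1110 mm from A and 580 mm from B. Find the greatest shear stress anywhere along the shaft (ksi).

1.03 ksi

With uniform GJ and both ends fixed, compatibility θ_AC = θ_CB gives T_A·a = T_B·b, together with T_A + T_B = T₀.
T_A = T₀·b/(a+b) = 999.0·580/1690 = 342.9 N·m; T_B = 656.1 N·m.
τ in each portion: τ_AC = 3.71×10^6 Pa, τ_CB = 7.10×10^6 Pa; maximum is in CB.
τ_max = T_CB·r/J = 656.1·0.0389/3.60×10^-6 = 7.096×10^6 Pa.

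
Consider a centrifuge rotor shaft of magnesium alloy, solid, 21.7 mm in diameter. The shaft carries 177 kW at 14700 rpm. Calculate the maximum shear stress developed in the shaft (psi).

8310 psi

ω = 2π·14700/60 = 1539 rad/s, so T = P/ω = 177×10³ / 1539 = 115.0 N·m.
J = πd⁴/32 = π(0.0217)⁴/32 = 2.177×10^-8 m⁴.
τ_max = T·r/J = 115.0 × 0.0109 / 2.177×10^-8 = 5.731×10^7 Pa.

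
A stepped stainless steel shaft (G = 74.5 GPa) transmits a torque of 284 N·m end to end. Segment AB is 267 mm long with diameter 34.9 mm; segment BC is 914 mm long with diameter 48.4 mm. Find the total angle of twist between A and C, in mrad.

13.5 mrad

J_AB = π(0.0349)⁴/32 = 1.46×10^-7 m⁴; J_BC = π(0.0484)⁴/32 = 5.39×10^-7 m⁴.
θ = (T/G)·Σ L_i/J_i = (284.0/74.5×10⁹)·(0.267/1.46×10^-7 + 0.914/5.39×10^-7) = 0.01346 rad.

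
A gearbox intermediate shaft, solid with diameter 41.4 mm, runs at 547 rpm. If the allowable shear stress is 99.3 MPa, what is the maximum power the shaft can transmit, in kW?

J = πd⁴/32 = π(0.0414)⁴/32 = 2.884×10^-7 m⁴.
T_max = τ_allow·J/r = 9.93×10^7 × 2.884×10^-7 / 0.0207 = 1384 N·m.
ω = 2π·547/60 = 57.28 rad/s, so P_max = T_max·ω = 7.925×10^4 W.

79.2 kW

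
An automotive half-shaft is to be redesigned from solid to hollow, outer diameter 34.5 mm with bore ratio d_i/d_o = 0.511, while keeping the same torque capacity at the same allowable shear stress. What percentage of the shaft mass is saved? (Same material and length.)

22.6 %

Equal τ_max and T ⇒ the solid shaft needs d_s³ = d_o³(1−k⁴), so d_s = 34.5·(1−0.511⁴)^(1/3) = 33.70 mm.
Area ratio A_h/A_s = d_o²(1−k²)/d_s² = (1−k²)/(1−k⁴)^(2/3) = 0.7745.
Mass saving = 1 − 0.7745 = 22.6 %.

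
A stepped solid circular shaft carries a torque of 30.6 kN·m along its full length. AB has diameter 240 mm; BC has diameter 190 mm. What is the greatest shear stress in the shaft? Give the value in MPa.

22.7 MPa

Under the same torque, τ_max = 16T/(πd³) is largest where d is smallest — segment BC (d = 190 mm).
τ_max = 16·30600/(π·(0.190)³) = 2.272×10^7 Pa.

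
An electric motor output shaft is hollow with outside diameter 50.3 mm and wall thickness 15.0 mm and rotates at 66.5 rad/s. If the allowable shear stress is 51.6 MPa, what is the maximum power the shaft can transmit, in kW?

J = π(d_o⁴ − d_i⁴)/32 = π(0.0503⁴ − 0.0203⁴)/32 = 6.118×10^-7 m⁴.
T_max = τ_allow·J/r = 5.16×10^7 × 6.118×10^-7 / 0.0251 = 1255 N·m.
ω = 66.5 rad/s, so P_max = T_max·ω = 8.347×10^4 W.

83.5 kW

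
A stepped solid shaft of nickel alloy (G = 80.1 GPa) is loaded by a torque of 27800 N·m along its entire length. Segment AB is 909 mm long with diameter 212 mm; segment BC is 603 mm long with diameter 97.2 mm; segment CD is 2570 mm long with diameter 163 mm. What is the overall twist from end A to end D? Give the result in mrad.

J_AB = π(0.212)⁴/32 = 1.98×10^-4 m⁴; J_BC = π(0.0972)⁴/32 = 8.76×10^-6 m⁴; J_CD = π(0.163)⁴/32 = 6.93×10^-5 m⁴.
θ = (T/G)·Σ L_i/J_i = (27800/80.1×10⁹)·(0.909/1.98×10^-4 + 0.603/8.76×10^-6 + 2.57/6.93×10^-5) = 0.03834 rad.

38.3 mrad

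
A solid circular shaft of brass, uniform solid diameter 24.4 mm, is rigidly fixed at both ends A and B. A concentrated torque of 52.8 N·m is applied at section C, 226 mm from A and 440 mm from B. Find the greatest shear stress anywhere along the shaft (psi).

1770 psi

With uniform GJ and both ends fixed, compatibility θ_AC = θ_CB gives T_A·a = T_B·b, together with T_A + T_B = T₀.
T_A = T₀·b/(a+b) = 52.80·440/666.0 = 34.88 N·m; T_B = 17.92 N·m.
τ in each portion: τ_AC = 1.22×10^7 Pa, τ_CB = 6.28×10^6 Pa; maximum is in AC.
τ_max = T_AC·r/J = 34.88·0.0122/3.48×10^-8 = 1.223×10^7 Pa.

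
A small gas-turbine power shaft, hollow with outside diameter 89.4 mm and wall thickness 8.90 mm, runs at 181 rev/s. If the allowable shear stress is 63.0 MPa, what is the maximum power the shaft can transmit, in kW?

J = π(d_o⁴ − d_i⁴)/32 = π(0.0894⁴ − 0.0716⁴)/32 = 3.691×10^-6 m⁴.
T_max = τ_allow·J/r = 6.30×10^7 × 3.691×10^-6 / 0.0447 = 5202 N·m.
ω = 2π·181 = 1137 rad/s, so P_max = T_max·ω = 5.916×10^6 W.

5920 kW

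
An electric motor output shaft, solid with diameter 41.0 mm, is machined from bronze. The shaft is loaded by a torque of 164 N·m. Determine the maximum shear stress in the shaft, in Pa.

J = πd⁴/32 = π(0.0410)⁴/32 = 2.774×10^-7 m⁴.
τ_max = T·r/J = 164.0 × 0.0205 / 2.774×10^-7 = 1.212×10^7 Pa.

1.21e7 Pa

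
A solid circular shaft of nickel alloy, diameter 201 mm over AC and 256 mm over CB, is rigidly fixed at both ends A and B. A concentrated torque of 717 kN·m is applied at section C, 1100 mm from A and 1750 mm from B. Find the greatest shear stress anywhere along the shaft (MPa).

Compatibility: T_A·a/J_AC = T_B·b/J_CB with T_A + T_B = T₀.
J_AC = 1.60×10^-4 m⁴, J_CB = 4.22×10^-4 m⁴, so T_A = T₀·(J_AC/a)/((J_AC/a)+(J_CB/b)) = 270200 N·m, T_B = 446800 N·m.
τ in each portion: τ_AC = 1.69×10^8 Pa, τ_CB = 1.36×10^8 Pa; maximum is in AC.
τ_max = T_AC·r/J = 270200·0.101/1.60×10^-4 = 1.694×10^8 Pa.

169 MPa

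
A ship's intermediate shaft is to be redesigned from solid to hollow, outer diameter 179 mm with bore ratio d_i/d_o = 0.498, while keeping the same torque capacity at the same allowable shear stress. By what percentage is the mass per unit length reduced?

Equal τ_max and T ⇒ the solid shaft needs d_s³ = d_o³(1−k⁴), so d_s = 179·(1−0.498⁴)^(1/3) = 175.3 mm.
Area ratio A_h/A_s = d_o²(1−k²)/d_s² = (1−k²)/(1−k⁴)^(2/3) = 0.7845.
Mass saving = 1 − 0.7845 = 21.5 %.

21.5 %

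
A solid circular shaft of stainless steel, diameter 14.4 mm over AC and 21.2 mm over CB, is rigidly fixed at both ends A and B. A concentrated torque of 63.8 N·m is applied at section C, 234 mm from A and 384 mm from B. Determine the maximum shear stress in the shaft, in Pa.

Compatibility: T_A·a/J_AC = T_B·b/J_CB with T_A + T_B = T₀.
J_AC = 4.22×10^-9 m⁴, J_CB = 1.98×10^-8 m⁴, so T_A = T₀·(J_AC/a)/((J_AC/a)+(J_CB/b)) = 16.52 N·m, T_B = 47.28 N·m.
τ in each portion: τ_AC = 2.82×10^7 Pa, τ_CB = 2.53×10^7 Pa; maximum is in AC.
τ_max = T_AC·r/J = 16.52·0.00720/4.22×10^-9 = 2.817×10^7 Pa.

2.82e7 Pa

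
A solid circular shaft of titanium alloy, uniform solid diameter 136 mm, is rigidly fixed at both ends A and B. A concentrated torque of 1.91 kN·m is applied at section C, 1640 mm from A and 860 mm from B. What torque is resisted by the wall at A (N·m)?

657 N·m

With uniform GJ and both ends fixed, compatibility θ_AC = θ_CB gives T_A·a = T_B·b, together with T_A + T_B = T₀.
T_A = T₀·b/(a+b) = 1910·860/2500 = 657.0 N·m; T_B = 1253 N·m.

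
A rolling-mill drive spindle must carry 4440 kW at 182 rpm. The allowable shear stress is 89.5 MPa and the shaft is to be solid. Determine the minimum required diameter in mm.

237 mm

ω = 2π·182/60 = 19.06 rad/s, so T = P/ω = 4440×10³ / 19.06 = 233000 N·m.
For a solid shaft τ_max = 16T/(πd³), so d = (16T/(π τ_allow))^(1/3) = (16·233000/(π·8.95×10^7))^(1/3) = 0.2367 m.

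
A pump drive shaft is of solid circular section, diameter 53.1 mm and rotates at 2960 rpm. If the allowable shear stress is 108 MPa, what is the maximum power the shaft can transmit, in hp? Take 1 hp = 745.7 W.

J = πd⁴/32 = π(0.0531)⁴/32 = 7.805×10^-7 m⁴.
T_max = τ_allow·J/r = 1.08×10^8 × 7.805×10^-7 / 0.0266 = 3175 N·m.
ω = 2π·2960/60 = 310.0 rad/s, so P_max = T_max·ω = 9.841×10^5 W.

1320 hp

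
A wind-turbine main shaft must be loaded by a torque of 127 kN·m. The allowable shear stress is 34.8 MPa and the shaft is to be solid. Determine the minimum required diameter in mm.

For a solid shaft τ_max = 16T/(πd³), so d = (16T/(π τ_allow))^(1/3) = (16·127000/(π·3.48×10^7))^(1/3) = 0.2649 m.

265 mm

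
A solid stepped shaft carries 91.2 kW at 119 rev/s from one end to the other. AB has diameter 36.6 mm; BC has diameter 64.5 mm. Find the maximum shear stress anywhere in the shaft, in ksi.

ω = 2π·119 = 747.7 rad/s, so T = P/ω = 91.2×10³ / 747.7 = 122.0 N·m.
Under the same torque, τ_max = 16T/(πd³) is largest where d is smallest — segment AB (d = 36.6 mm).
τ_max = 16·122.0/(π·(0.0366)³) = 1.267×10^7 Pa.

1.84 ksi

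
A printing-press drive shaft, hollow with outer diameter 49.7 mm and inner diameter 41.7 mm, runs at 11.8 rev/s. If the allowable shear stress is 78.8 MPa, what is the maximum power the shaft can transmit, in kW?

J = π(d_o⁴ − d_i⁴)/32 = π(0.0497⁴ − 0.0417⁴)/32 = 3.021×10^-7 m⁴.
T_max = τ_allow·J/r = 7.88×10^7 × 3.021×10^-7 / 0.0249 = 958.1 N·m.
ω = 2π·11.8 = 74.14 rad/s, so P_max = T_max·ω = 7.104×10^4 W.

71.0 kW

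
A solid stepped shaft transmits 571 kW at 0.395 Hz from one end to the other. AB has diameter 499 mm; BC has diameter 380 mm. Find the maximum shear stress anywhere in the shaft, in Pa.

ω = 2π·0.395 = 2.482 rad/s, so T = P/ω = 571×10³ / 2.482 = 230100 N·m.
Under the same torque, τ_max = 16T/(πd³) is largest where d is smallest — segment BC (d = 380 mm).
τ_max = 16·230100/(π·(0.380)³) = 2.135×10^7 Pa.

2.14e7 Pa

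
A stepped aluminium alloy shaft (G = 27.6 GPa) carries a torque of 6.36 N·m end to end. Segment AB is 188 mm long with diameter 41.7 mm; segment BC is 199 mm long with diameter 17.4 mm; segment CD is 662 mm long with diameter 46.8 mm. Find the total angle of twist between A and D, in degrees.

J_AB = π(0.0417)⁴/32 = 2.97×10^-7 m⁴; J_BC = π(0.0174)⁴/32 = 9.00×10^-9 m⁴; J_CD = π(0.0468)⁴/32 = 4.71×10^-7 m⁴.
θ = (T/G)·Σ L_i/J_i = (6.360/27.6×10⁹)·(0.188/2.97×10^-7 + 0.199/9.00×10^-9 + 0.662/4.71×10^-7) = 5.566×10^-3 rad.

0.319°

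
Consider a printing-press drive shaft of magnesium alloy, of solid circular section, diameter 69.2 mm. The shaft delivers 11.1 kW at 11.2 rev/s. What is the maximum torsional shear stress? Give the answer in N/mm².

2.42 N/mm²

ω = 2π·11.2 = 70.37 rad/s, so T = P/ω = 11.1×10³ / 70.37 = 157.7 N·m.
J = πd⁴/32 = π(0.0692)⁴/32 = 2.251×10^-6 m⁴.
τ_max = T·r/J = 157.7 × 0.0346 / 2.251×10^-6 = 2.424×10^6 Pa.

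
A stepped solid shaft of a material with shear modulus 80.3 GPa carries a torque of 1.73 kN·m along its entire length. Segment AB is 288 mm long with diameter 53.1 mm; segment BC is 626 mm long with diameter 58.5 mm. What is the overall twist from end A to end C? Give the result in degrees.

1.13°

J_AB = π(0.0531)⁴/32 = 7.81×10^-7 m⁴; J_BC = π(0.0585)⁴/32 = 1.15×10^-6 m⁴.
θ = (T/G)·Σ L_i/J_i = (1730/80.3×10⁹)·(0.288/7.81×10^-7 + 0.626/1.15×10^-6) = 0.01968 rad.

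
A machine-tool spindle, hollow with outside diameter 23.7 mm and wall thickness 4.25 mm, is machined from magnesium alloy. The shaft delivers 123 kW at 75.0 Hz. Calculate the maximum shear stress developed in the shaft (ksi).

17.4 ksi

ω = 2π·75.0 = 471.2 rad/s, so T = P/ω = 123×10³ / 471.2 = 261.0 N·m.
J = π(d_o⁴ − d_i⁴)/32 = π(0.0237⁴ − 0.0152⁴)/32 = 2.573×10^-8 m⁴.
τ_max = T·r/J = 261.0 × 0.0118 / 2.573×10^-8 = 1.202×10^8 Pa.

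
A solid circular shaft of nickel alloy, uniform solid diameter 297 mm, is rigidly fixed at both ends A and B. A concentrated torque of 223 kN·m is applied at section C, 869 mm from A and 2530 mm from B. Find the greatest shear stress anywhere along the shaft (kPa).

32300 kPa

With uniform GJ and both ends fixed, compatibility θ_AC = θ_CB gives T_A·a = T_B·b, together with T_A + T_B = T₀.
T_A = T₀·b/(a+b) = 223000·2530/3399 = 166000 N·m; T_B = 57010 N·m.
τ in each portion: τ_AC = 3.23×10^7 Pa, τ_CB = 1.11×10^7 Pa; maximum is in AC.
τ_max = T_AC·r/J = 166000·0.148/7.64×10^-4 = 3.227×10^7 Pa.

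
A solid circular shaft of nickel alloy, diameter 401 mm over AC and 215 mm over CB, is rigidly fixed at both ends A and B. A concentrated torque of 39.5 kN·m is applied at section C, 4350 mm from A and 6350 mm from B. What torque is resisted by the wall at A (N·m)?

37400 N·m

Compatibility: T_A·a/J_AC = T_B·b/J_CB with T_A + T_B = T₀.
J_AC = 2.54×10^-3 m⁴, J_CB = 2.10×10^-4 m⁴, so T_A = T₀·(J_AC/a)/((J_AC/a)+(J_CB/b)) = 37380 N·m, T_B = 2116 N·m.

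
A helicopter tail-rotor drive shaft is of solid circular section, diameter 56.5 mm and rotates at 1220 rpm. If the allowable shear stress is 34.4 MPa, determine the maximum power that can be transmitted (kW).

156 kW

J = πd⁴/32 = π(0.0565)⁴/32 = 1.000×10^-6 m⁴.
T_max = τ_allow·J/r = 3.44×10^7 × 1.000×10^-6 / 0.0283 = 1218 N·m.
ω = 2π·1220/60 = 127.8 rad/s, so P_max = T_max·ω = 1.556×10^5 W.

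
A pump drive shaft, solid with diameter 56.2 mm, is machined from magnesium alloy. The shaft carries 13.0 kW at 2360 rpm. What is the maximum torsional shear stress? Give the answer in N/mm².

ω = 2π·2360/60 = 247.1 rad/s, so T = P/ω = 13.0×10³ / 247.1 = 52.60 N·m.
J = πd⁴/32 = π(0.0562)⁴/32 = 9.794×10^-7 m⁴.
τ_max = T·r/J = 52.60 × 0.0281 / 9.794×10^-7 = 1.509×10^6 Pa.

1.51 N/mm²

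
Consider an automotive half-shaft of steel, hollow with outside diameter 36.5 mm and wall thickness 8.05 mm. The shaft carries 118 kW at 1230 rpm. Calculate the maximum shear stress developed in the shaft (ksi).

ω = 2π·1230/60 = 128.8 rad/s, so T = P/ω = 118×10³ / 128.8 = 916.1 N·m.
J = π(d_o⁴ − d_i⁴)/32 = π(0.0365⁴ − 0.0204⁴)/32 = 1.572×10^-7 m⁴.
τ_max = T·r/J = 916.1 × 0.0182 / 1.572×10^-7 = 1.063×10^8 Pa.

15.4 ksi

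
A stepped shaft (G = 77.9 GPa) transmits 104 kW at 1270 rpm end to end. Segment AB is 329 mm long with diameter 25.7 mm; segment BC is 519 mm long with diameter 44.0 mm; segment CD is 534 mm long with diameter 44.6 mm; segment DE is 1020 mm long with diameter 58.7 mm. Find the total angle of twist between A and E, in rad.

ω = 2π·1270/60 = 133.0 rad/s, so T = P/ω = 104×10³ / 133.0 = 782.0 N·m.
J_AB = π(0.0257)⁴/32 = 4.28×10^-8 m⁴; J_BC = π(0.0440)⁴/32 = 3.68×10^-7 m⁴; J_CD = π(0.0446)⁴/32 = 3.88×10^-7 m⁴; J_DE = π(0.0587)⁴/32 = 1.17×10^-6 m⁴.
θ = (T/G)·Σ L_i/J_i = (782.0/77.9×10⁹)·(0.329/4.28×10^-8 + 0.519/3.68×10^-7 + 0.534/3.88×10^-7 + 1.02/1.17×10^-6) = 0.1139 rad.

0.114 rad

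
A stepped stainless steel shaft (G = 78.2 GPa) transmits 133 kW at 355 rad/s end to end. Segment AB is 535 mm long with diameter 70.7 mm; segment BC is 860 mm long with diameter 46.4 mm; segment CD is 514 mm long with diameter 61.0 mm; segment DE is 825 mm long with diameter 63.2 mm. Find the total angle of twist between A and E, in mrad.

14.4 mrad

ω = 355 rad/s, so T = P/ω = 133×10³ / 355.0 = 374.6 N·m.
J_AB = π(0.0707)⁴/32 = 2.45×10^-6 m⁴; J_BC = π(0.0464)⁴/32 = 4.55×10^-7 m⁴; J_CD = π(0.0610)⁴/32 = 1.36×10^-6 m⁴; J_DE = π(0.0632)⁴/32 = 1.57×10^-6 m⁴.
θ = (T/G)·Σ L_i/J_i = (374.6/78.2×10⁹)·(0.535/2.45×10^-6 + 0.860/4.55×10^-7 + 0.514/1.36×10^-6 + 0.825/1.57×10^-6) = 0.01443 rad.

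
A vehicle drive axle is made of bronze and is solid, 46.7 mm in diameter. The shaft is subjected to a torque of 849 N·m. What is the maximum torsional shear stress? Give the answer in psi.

J = πd⁴/32 = π(0.0467)⁴/32 = 4.669×10^-7 m⁴.
τ_max = T·r/J = 849.0 × 0.0234 / 4.669×10^-7 = 4.245×10^7 Pa.

6160 psi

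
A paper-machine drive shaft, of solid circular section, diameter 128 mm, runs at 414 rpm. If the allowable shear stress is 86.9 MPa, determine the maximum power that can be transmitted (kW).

J = πd⁴/32 = π(0.128)⁴/32 = 2.635×10^-5 m⁴.
T_max = τ_allow·J/r = 8.69×10^7 × 2.635×10^-5 / 0.0640 = 35780 N·m.
ω = 2π·414/60 = 43.35 rad/s, so P_max = T_max·ω = 1.551×10^6 W.

1550 kW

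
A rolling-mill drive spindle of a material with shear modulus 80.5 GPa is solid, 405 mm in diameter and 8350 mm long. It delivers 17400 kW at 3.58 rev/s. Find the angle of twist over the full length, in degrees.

1.74°

ω = 2π·3.58 = 22.49 rad/s, so T = P/ω = 17400×10³ / 22.49 = 773500 N·m.
J = πd⁴/32 = π(0.405)⁴/32 = 2.641×10^-3 m⁴.
θ = T·L/(G·J) = 773500 × 8.35 / (80.5×10⁹ × 2.641×10^-3) = 0.03038 rad.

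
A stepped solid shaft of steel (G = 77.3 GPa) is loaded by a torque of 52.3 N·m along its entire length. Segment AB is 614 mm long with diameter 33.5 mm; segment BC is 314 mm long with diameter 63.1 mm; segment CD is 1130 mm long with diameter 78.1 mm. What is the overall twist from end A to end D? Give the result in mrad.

J_AB = π(0.0335)⁴/32 = 1.24×10^-7 m⁴; J_BC = π(0.0631)⁴/32 = 1.56×10^-6 m⁴; J_CD = π(0.0781)⁴/32 = 3.65×10^-6 m⁴.
θ = (T/G)·Σ L_i/J_i = (52.30/77.3×10⁹)·(0.614/1.24×10^-7 + 0.314/1.56×10^-6 + 1.13/3.65×10^-6) = 3.706×10^-3 rad.

3.71 mrad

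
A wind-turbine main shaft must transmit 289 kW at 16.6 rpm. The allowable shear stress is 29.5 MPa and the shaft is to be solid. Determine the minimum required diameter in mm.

ω = 2π·16.6/60 = 1.738 rad/s, so T = P/ω = 289×10³ / 1.738 = 166200 N·m.
For a solid shaft τ_max = 16T/(πd³), so d = (16T/(π τ_allow))^(1/3) = (16·166200/(π·2.95×10^7))^(1/3) = 0.3062 m.

306 mm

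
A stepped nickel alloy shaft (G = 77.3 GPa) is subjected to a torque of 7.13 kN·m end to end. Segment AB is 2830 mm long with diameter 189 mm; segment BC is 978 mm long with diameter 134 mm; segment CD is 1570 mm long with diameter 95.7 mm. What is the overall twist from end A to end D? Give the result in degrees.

1.29°

J_AB = π(0.189)⁴/32 = 1.25×10^-4 m⁴; J_BC = π(0.134)⁴/32 = 3.17×10^-5 m⁴; J_CD = π(0.0957)⁴/32 = 8.23×10^-6 m⁴.
θ = (T/G)·Σ L_i/J_i = (7130/77.3×10⁹)·(2.83/1.25×10^-4 + 0.978/3.17×10^-5 + 1.57/8.23×10^-6) = 0.02252 rad.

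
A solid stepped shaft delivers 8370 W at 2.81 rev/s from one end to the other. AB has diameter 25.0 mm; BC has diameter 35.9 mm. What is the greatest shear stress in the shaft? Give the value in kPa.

155000 kPa

ω = 2π·2.81 = 17.66 rad/s, so T = P/ω = 8370 / 17.66 = 474.1 N·m.
Under the same torque, τ_max = 16T/(πd³) is largest where d is smallest — segment AB (d = 25.0 mm).
τ_max = 16·474.1/(π·(0.0250)³) = 1.545×10^8 Pa.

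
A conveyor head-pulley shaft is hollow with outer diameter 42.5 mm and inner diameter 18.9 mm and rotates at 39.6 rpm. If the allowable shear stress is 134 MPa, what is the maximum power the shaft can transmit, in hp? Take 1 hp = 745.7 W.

10.8 hp

J = π(d_o⁴ − d_i⁴)/32 = π(0.0425⁴ − 0.0189⁴)/32 = 3.078×10^-7 m⁴.
T_max = τ_allow·J/r = 1.34×10^8 × 3.078×10^-7 / 0.0213 = 1941 N·m.
ω = 2π·39.6/60 = 4.147 rad/s, so P_max = T_max·ω = 8048 W.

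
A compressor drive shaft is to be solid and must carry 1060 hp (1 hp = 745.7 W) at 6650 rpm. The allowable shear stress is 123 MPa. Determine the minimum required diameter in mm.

ω = 2π·6650/60 = 696.4 rad/s, so T = P/ω = 1060×745.7 / 696.4 = 1135 N·m.
For a solid shaft τ_max = 16T/(πd³), so d = (16T/(π τ_allow))^(1/3) = (16·1135/(π·1.23×10^8))^(1/3) = 0.03609 m.

36.1 mm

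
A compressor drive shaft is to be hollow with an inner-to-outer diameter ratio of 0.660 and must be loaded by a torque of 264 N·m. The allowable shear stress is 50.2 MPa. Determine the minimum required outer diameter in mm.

32.1 mm

For a hollow shaft with d_i/d_o = 0.660: τ_max = 16T/(π d_o³ (1−k⁴)), so d_o = [16T/(π τ_allow (1−k⁴))]^(1/3) = [16·264.0/(π·5.02×10^7·0.8103)]^(1/3) = 0.03209 m.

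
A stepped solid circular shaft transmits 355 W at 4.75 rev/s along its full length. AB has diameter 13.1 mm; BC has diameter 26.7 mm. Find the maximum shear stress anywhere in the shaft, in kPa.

ω = 2π·4.75 = 29.85 rad/s, so T = P/ω = 355 / 29.85 = 11.89 N·m.
Under the same torque, τ_max = 16T/(πd³) is largest where d is smallest — segment AB (d = 13.1 mm).
τ_max = 16·11.89/(π·(0.0131)³) = 2.695×10^7 Pa.

26900 kPa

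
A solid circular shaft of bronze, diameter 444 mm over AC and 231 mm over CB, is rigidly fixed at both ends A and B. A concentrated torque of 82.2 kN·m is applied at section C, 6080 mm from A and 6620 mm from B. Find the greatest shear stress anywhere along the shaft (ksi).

0.650 ksi

Compatibility: T_A·a/J_AC = T_B·b/J_CB with T_A + T_B = T₀.
J_AC = 3.82×10^-3 m⁴, J_CB = 2.80×10^-4 m⁴, so T_A = T₀·(J_AC/a)/((J_AC/a)+(J_CB/b)) = 77020 N·m, T_B = 5183 N·m.
τ in each portion: τ_AC = 4.48×10^6 Pa, τ_CB = 2.14×10^6 Pa; maximum is in AC.
τ_max = T_AC·r/J = 77020·0.222/3.82×10^-3 = 4.481×10^6 Pa.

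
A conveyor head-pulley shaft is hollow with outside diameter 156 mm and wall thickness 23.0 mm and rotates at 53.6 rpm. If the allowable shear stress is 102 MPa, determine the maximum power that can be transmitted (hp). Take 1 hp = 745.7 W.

431 hp

J = π(d_o⁴ − d_i⁴)/32 = π(0.156⁴ − 0.110⁴)/32 = 4.377×10^-5 m⁴.
T_max = τ_allow·J/r = 1.02×10^8 × 4.377×10^-5 / 0.0780 = 57240 N·m.
ω = 2π·53.6/60 = 5.613 rad/s, so P_max = T_max·ω = 3.213×10^5 W.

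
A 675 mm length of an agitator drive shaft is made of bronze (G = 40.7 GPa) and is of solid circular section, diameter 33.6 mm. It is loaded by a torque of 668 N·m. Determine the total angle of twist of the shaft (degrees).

5.07°

J = πd⁴/32 = π(0.0336)⁴/32 = 1.251×10^-7 m⁴.
θ = T·L/(G·J) = 668.0 × 0.675 / (40.7×10⁹ × 1.251×10^-7) = 0.08854 rad.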